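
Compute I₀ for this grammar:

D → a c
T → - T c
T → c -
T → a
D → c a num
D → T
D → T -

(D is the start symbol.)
First, augment the grammar with D' → D
I₀ = CLOSURE({ [D' → . D] }):
  [D' → . D] has the dot before D: add [D → . a c], [D → . c a num], [D → . T], [D → . T -]
  [D → . T] has the dot before T: add [T → . - T c], [T → . c -], [T → . a]
No further items can be added.

I₀ = { [D → . T -], [D → . T], [D → . a c], [D → . c a num], [D' → . D], [T → . - T c], [T → . a], [T → . c -] }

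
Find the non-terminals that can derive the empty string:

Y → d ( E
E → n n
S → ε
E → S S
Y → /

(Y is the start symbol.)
{ 'E', 'S' }

A non-terminal is nullable if it can derive ε (the empty string): either it has an ε-production, or it has a production whose right-hand side consists entirely of nullable non-terminals.

ε-productions: S → ε
So S is immediately nullable.
E → S S: every symbol on the right is nullable, so E is nullable too.
No further non-terminal can be added: every production for the remaining non-terminals contains a terminal or a non-nullable non-terminal.
Nullable = { 'E', 'S' }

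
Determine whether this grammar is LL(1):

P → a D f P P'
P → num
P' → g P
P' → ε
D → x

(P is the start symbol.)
A grammar is LL(1) if for each non-terminal N with multiple productions, the predict sets of those productions are pairwise disjoint, where PREDICT(N → α) = (FIRST(α) \ {ε}) ∪ (FOLLOW(N) if α ⇒* ε).

Relevant sets:
  FOLLOW(P') = { $, 'g' }

For P:
  PREDICT(P → a D f P P') = { 'a' }
  PREDICT(P → num) = { 'num' }
For P':
  PREDICT(P' → g P) = { 'g' }
  PREDICT(P' → ε) = { $, 'g' }
D has a single production, so nothing to check there.

Conflict found: Predict set conflict for P': { 'g' }
The grammar is NOT LL(1).

Answer: No. Predict set conflict for P': { 'g' }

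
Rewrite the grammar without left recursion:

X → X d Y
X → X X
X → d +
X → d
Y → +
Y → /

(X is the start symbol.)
X → d + X'
X → d X'
X' → d Y X'
X' → X X'
X' → ε
Y → +
Y → /

X is directly left-recursive. The standard transformation for
  A → A α₁ | ... | A α_m | β₁ | ... | β_n
is
  A  → β₁ A' | ... | β_n A'
  A' → α₁ A' | ... | α_m A' | ε

X → d + becomes X → d + X'
X → d becomes X → d X'
X → X d Y becomes X' → d Y X'
X → X X becomes X' → X X'
Add X' → ε

Productions for other non-terminals are unchanged:
  Y → +
  Y → /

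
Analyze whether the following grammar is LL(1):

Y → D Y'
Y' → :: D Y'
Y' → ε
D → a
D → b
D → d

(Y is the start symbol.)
A grammar is LL(1) if for each non-terminal N with multiple productions, the predict sets of those productions are pairwise disjoint, where PREDICT(N → α) = (FIRST(α) \ {ε}) ∪ (FOLLOW(N) if α ⇒* ε).

Relevant sets:
  FOLLOW(Y') = { $ }

For Y':
  PREDICT(Y' → :: D Y') = { '::' }
  PREDICT(Y' → ε) = { $ }
For D:
  PREDICT(D → a) = { 'a' }
  PREDICT(D → b) = { 'b' }
  PREDICT(D → d) = { 'd' }
Y has a single production, so nothing to check there.

All predict sets are disjoint. The grammar IS LL(1).

Answer: Yes, the grammar is LL(1).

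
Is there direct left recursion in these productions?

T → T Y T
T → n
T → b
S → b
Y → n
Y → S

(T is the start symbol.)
Direct left recursion occurs when N → N α for some non-terminal N (the right-hand side begins with the left-hand side itself).

T → T Y T: LEFT RECURSIVE (starts with T)
T → n: starts with n
T → b: starts with b
S → b: starts with b
Y → n: starts with n
Y → S: starts with S

The grammar has direct left recursion on: T.

Answer: Yes, T is left-recursive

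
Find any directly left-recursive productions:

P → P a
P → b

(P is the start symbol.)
Direct left recursion occurs when N → N α for some non-terminal N (the right-hand side begins with the left-hand side itself).

P → P a: LEFT RECURSIVE (starts with P)
P → b: starts with b

The grammar has direct left recursion on: P.

Answer: Yes, P is left-recursive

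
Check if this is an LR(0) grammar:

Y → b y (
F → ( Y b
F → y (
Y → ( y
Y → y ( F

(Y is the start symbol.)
Yes, the grammar is LR(0)

A grammar is LR(0) if no state in the canonical LR(0) collection has:
  - both a shift item (dot before a terminal) and a complete item (shift-reduce conflict), or
  - two or more complete items (reduce-reduce conflict; the accept item [Y' → Y .] counts as a complete item here).

Augment with Y' → Y and build the canonical LR(0) collection (I0 = CLOSURE({[Y' → . Y]}), then GOTO on every symbol after a dot until no new states appear). It has 15 states:
  I0: { [Y → . ( y], [Y → . b y (], [Y → . y ( F], [Y' → . Y] }  — shift
  I1: { [Y → ( . y] }  — shift
  I2: { [Y' → Y .] }  — accept
  I3: { [Y → b . y (] }  — shift
  I4: { [Y → y . ( F] }  — shift
  I5: { [F → . ( Y b], [F → . y (], [Y → y ( . F] }  — shift
  I6: { [F → ( . Y b], [Y → . ( y], [Y → . b y (], [Y → . y ( F] }  — shift
  I7: { [Y → y ( F .] }  — reduce
  I8: { [F → y . (] }  — shift
  I9: { [F → y ( .] }  — reduce
  I10: { [F → ( Y . b] }  — shift
  I11: { [F → ( Y b .] }  — reduce
  I12: { [Y → b y . (] }  — shift
  I13: { [Y → b y ( .] }  — reduce
  I14: { [Y → ( y .] }  — reduce

Every state is either a pure shift/goto state or contains exactly one complete item and nothing to shift — no conflicts. The grammar is LR(0).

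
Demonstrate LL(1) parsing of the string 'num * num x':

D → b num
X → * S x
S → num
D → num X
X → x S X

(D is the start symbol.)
LL(1) parsing maintains a stack (initially the start symbol over $) and the input. At each step: if the stack top is a terminal, match it against the current input token; if it is a non-terminal N, replace it with the RHS of M[N, lookahead] (the unique production whose predict set contains the lookahead).

Stack is shown with the top on the left.

Stack    Input          Action
------------------------------
D $      num * num x $  output D → num X
num X $  num * num x $  match 'num'
X $      * num x $      output X → * S x
* S x $  * num x $      match '*'
S x $    num x $        output S → num
num x $  num x $        match 'num'
x $      x $            match 'x'
$        $              accept

The string is accepted.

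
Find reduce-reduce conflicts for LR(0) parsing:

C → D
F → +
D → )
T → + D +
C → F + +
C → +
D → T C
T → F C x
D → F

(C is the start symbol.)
Yes — I2: [C → + .] vs [F → + .]; I8: [C → + .] vs [F → + .]; I11: [C → F + + .] vs [F → + .]

Augment with C' → C and build the canonical LR(0) collection (I0 = CLOSURE({[C' → . C]}), then GOTO on every symbol after a dot until no new states appear). It has 16 states:
  I0: { [C → . +], [C → . D], [C → . F + +], [C' → . C], [D → . )], [D → . F], [D → . T C], [F → . +], [T → . + D +], [T → . F C x] }  — shift
  I1: { [D → ) .] }  — reduce
  I2: { [C → + .], [D → . )], [D → . F], [D → . T C], [F → + .], [F → . +], [T → + . D +], [T → . + D +], [T → . F C x] }  — shift, 2 reduces
  I3: { [C' → C .] }  — accept
  I4: { [C → D .] }  — reduce
  I5: { [C → . +], [C → . D], [C → . F + +], [C → F . + +], [D → . )], [D → . F], [D → . T C], [D → F .], [F → . +], [T → . + D +], [T → . F C x], [T → F . C x] }  — shift, reduce
  I6: { [C → . +], [C → . D], [C → . F + +], [D → . )], [D → . F], [D → . T C], [D → T . C], [F → . +], [T → . + D +], [T → . F C x] }  — shift
  I7: { [D → T C .] }  — reduce
  I8: { [C → + .], [C → F + . +], [D → . )], [D → . F], [D → . T C], [F → + .], [F → . +], [T → + . D +], [T → . + D +], [T → . F C x] }  — shift, 2 reduces
  I9: { [T → F C . x] }  — shift
  I10: { [T → F C x .] }  — reduce
  I11: { [C → F + + .], [D → . )], [D → . F], [D → . T C], [F → + .], [F → . +], [T → + . D +], [T → . + D +], [T → . F C x] }  — shift, 2 reduces
  I12: { [T → + D . +] }  — shift
  I13: { [C → . +], [C → . D], [C → . F + +], [D → . )], [D → . F], [D → . T C], [D → F .], [F → . +], [T → . + D +], [T → . F C x], [T → F . C x] }  — shift, reduce
  I14: { [T → + D + .] }  — reduce
  I15: { [D → . )], [D → . F], [D → . T C], [F → + .], [F → . +], [T → + . D +], [T → . + D +], [T → . F C x] }  — shift, reduce

I2 contains complete items [C → + .], [F → + .] — reduce-reduce conflict.
I8 contains complete items [C → + .], [F → + .] — reduce-reduce conflict.
I11 contains complete items [C → F + + .], [F → + .] — reduce-reduce conflict.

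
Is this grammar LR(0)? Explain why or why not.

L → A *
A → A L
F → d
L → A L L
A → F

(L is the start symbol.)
No. Shift-reduce conflict between [A → A L .] and [F → . d]

A grammar is LR(0) if no state in the canonical LR(0) collection has:
  - both a shift item (dot before a terminal) and a complete item (shift-reduce conflict), or
  - two or more complete items (reduce-reduce conflict; the accept item [L' → L .] counts as a complete item here).

Augment with L' → L and build the canonical LR(0) collection (I0 = CLOSURE({[L' → . L]}), then GOTO on every symbol after a dot until no new states appear). It has 8 states:
  I0: { [A → . A L], [A → . F], [F → . d], [L → . A *], [L → . A L L], [L' → . L] }  — shift
  I1: { [A → . A L], [A → . F], [A → A . L], [F → . d], [L → . A *], [L → . A L L], [L → A . *], [L → A . L L] }  — shift
  I2: { [A → F .] }  — reduce
  I3: { [L' → L .] }  — accept
  I4: { [F → d .] }  — reduce
  I5: { [L → A * .] }  — reduce
  I6: { [A → . A L], [A → . F], [A → A L .], [F → . d], [L → . A *], [L → . A L L], [L → A L . L] }  — shift, reduce
  I7: { [L → A L L .] }  — reduce

Conflict in state I6:
  Shift-reduce conflict between [A → A L .] and [F → . d]
So the grammar is NOT LR(0).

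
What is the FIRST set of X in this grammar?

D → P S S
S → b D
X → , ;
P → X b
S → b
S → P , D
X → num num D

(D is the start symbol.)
{ ',', 'num' }

To compute FIRST(X), examine every production with X on the left-hand side, reading each right-hand side left to right until a non-nullable symbol is reached.

From X → , ;:
  - ',' is a terminal: add ',' and stop
From X → num num D:
  - num is a terminal: add 'num' and stop

Collecting: FIRST(X) = { ',', 'num' }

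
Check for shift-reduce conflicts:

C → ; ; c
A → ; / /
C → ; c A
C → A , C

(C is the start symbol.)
No shift-reduce conflicts

A shift-reduce conflict occurs when an LR(0) state has both:
  - a complete (reduce) item [A → α .] (dot at the end), and
  - a shift item [B → β . c γ] (dot before a terminal).

Augment with C' → C and build the canonical LR(0) collection (I0 = CLOSURE({[C' → . C]}), then GOTO on every symbol after a dot until no new states appear). It has 13 states:
  I0: { [A → . ; / /], [C → . ; ; c], [C → . ; c A], [C → . A , C], [C' → . C] }  — shift
  I1: { [A → ; . / /], [C → ; . ; c], [C → ; . c A] }  — shift
  I2: { [C → A . , C] }  — shift
  I3: { [C' → C .] }  — accept
  I4: { [A → . ; / /], [C → . ; ; c], [C → . ; c A], [C → . A , C], [C → A , . C] }  — shift
  I5: { [C → A , C .] }  — reduce
  I6: { [A → ; / . /] }  — shift
  I7: { [C → ; ; . c] }  — shift
  I8: { [A → . ; / /], [C → ; c . A] }  — shift
  I9: { [A → ; . / /] }  — shift
  I10: { [C → ; c A .] }  — reduce
  I11: { [C → ; ; c .] }  — reduce
  I12: { [A → ; / / .] }  — reduce

No state contains both a complete item and a shift item.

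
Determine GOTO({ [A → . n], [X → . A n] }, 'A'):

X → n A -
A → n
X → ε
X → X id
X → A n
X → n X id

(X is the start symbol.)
GOTO(I, 'A') = CLOSURE({ [A → αX.β] : [A → α.Xβ] ∈ I, X = 'A' })

Items with dot before 'A', with the dot advanced:
  [X → . A n] → [X → A . n]
Closure adds nothing (no advanced item has the dot before a non-terminal).

GOTO = { [X → A . n] }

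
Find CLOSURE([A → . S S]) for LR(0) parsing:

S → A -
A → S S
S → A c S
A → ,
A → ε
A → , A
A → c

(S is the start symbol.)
To compute CLOSURE, for each item [A → α.Bβ] where B is a non-terminal, add [B → .γ] for all productions B → γ; repeat for the newly added items until nothing changes.

Start with: [A → . S S]
  [A → . S S] has the dot before S: add [S → . A -], [S → . A c S]
  [S → . A -] has the dot before A: add [A → . ,], [A → .], [A → . , A], [A → . c]
No further items can be added.

CLOSURE = { [A → . , A], [A → . ,], [A → . S S], [A → . c], [A → .], [S → . A -], [S → . A c S] }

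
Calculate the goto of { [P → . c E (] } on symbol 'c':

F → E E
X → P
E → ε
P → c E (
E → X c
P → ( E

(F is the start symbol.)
GOTO(I, 'c') = CLOSURE({ [A → αX.β] : [A → α.Xβ] ∈ I, X = 'c' })

Items with dot before 'c', with the dot advanced:
  [P → . c E (] → [P → c . E (]
Closure of the advanced items:
  [P → c . E (] has the dot before E: add [E → .], [E → . X c]
  [E → . X c] has the dot before X: add [X → . P]
  [X → . P] has the dot before P: add [P → . c E (], [P → . ( E]

GOTO = { [E → . X c], [E → .], [P → . ( E], [P → . c E (], [P → c . E (], [X → . P] }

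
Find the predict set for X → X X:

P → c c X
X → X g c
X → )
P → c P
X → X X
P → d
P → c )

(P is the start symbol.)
PREDICT(X → X X) = (FIRST(RHS) \ {ε}) ∪ (FOLLOW(X) if ε ∈ FIRST(RHS), i.e. RHS ⇒* ε)
FIRST(X) = { ')' }
FIRST(X X) = { ')' }
ε ∉ FIRST(X X), so FOLLOW(X) is not added.
PREDICT(X → X X) = { ')' }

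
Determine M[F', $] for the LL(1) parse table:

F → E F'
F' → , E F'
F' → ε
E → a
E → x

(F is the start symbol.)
To find M[F', $], we find productions for F' where $ is in the predict set (PREDICT(N → α) = (FIRST(α) \ {ε}) ∪ (FOLLOW(N) if α ⇒* ε)).

Relevant sets:
  FOLLOW(F') = { $ }

F' → , E F': PREDICT = { ',' }
F' → ε: PREDICT = { $ }
  $ is in predict set, so this production goes in M[F', $]

M[F', $] = F' → ε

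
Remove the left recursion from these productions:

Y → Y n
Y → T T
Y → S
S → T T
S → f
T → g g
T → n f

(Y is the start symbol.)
Y is directly left-recursive. The standard transformation for
  A → A α₁ | ... | A α_m | β₁ | ... | β_n
is
  A  → β₁ A' | ... | β_n A'
  A' → α₁ A' | ... | α_m A' | ε

Y → T T becomes Y → T T Y'
Y → S becomes Y → S Y'
Y → Y n becomes Y' → n Y'
Add Y' → ε

Productions for other non-terminals are unchanged:
  S → T T
  S → f
  T → g g
  T → n f

Resulting grammar:
Y → T T Y'
Y → S Y'
Y' → n Y'
Y' → ε
S → T T
S → f
T → g g
T → n f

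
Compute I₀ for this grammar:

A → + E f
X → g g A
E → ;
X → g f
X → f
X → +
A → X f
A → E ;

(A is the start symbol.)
First, augment the grammar with A' → A
I₀ = CLOSURE({ [A' → . A] }):
  [A' → . A] has the dot before A: add [A → . + E f], [A → . X f], [A → . E ;]
  [A → . X f] has the dot before X: add [X → . g g A], [X → . g f], [X → . f], [X → . +]
  [A → . E ;] has the dot before E: add [E → . ;]
No further items can be added.

I₀ = { [A → . + E f], [A → . E ;], [A → . X f], [A' → . A], [E → . ;], [X → . +], [X → . f], [X → . g f], [X → . g g A] }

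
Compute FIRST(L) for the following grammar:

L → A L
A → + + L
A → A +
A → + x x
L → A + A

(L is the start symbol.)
{ '+' }

To compute FIRST(L), examine every production with L on the left-hand side, reading each right-hand side left to right until a non-nullable symbol is reached.

FIRST sets of the other non-terminals involved (by the same procedure, iterated to a fixed point):
  FIRST(A) = { '+' }

From L → A L:
  - A is a non-terminal: add FIRST(A) \ {ε} = { '+' }
    A is not nullable, so stop
From L → A + A:
  - A is a non-terminal: add FIRST(A) \ {ε} = { '+' }
    A is not nullable, so stop

Collecting: FIRST(L) = { '+' }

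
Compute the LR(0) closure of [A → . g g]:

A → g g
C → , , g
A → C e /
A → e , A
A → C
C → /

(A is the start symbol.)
To compute CLOSURE, for each item [A → α.Bβ] where B is a non-terminal, add [B → .γ] for all productions B → γ; repeat for the newly added items until nothing changes.

Start with: [A → . g g]
The dot precedes the terminal g, so nothing is added.

CLOSURE = { [A → . g g] }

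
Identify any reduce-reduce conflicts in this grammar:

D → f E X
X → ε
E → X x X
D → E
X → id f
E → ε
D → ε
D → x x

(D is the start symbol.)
Yes — I0: [D → .] vs [E → .]; I4: [E → .] vs [X → .]

A reduce-reduce conflict occurs when an LR(0) state has two complete items [A → α .] and [B → β .] — both call for a reduction, and with no lookahead the parser cannot choose between them.

Augment with D' → D and build the canonical LR(0) collection (I0 = CLOSURE({[D' → . D]}), then GOTO on every symbol after a dot until no new states appear). It has 13 states:
  I0: { [D → . E], [D → . f E X], [D → . x x], [D → .], [D' → . D], [E → . X x X], [E → .], [X → . id f], [X → .] }  — shift, 3 reduces
  I1: { [D' → D .] }  — accept
  I2: { [D → E .] }  — reduce
  I3: { [E → X . x X] }  — shift
  I4: { [D → f . E X], [E → . X x X], [E → .], [X → . id f], [X → .] }  — shift, 2 reduces
  I5: { [X → id . f] }  — shift
  I6: { [D → x . x] }  — shift
  I7: { [D → x x .] }  — reduce
  I8: { [X → id f .] }  — reduce
  I9: { [D → f E . X], [X → . id f], [X → .] }  — shift, reduce
  I10: { [D → f E X .] }  — reduce
  I11: { [E → X x . X], [X → . id f], [X → .] }  — shift, reduce
  I12: { [E → X x X .] }  — reduce

I0 contains complete items [D → .], [E → .], [X → .] — reduce-reduce conflict.
I4 contains complete items [E → .], [X → .] — reduce-reduce conflict.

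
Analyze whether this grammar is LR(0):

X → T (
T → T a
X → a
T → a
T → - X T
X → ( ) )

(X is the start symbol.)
Augment with X' → X and build the canonical LR(0) collection (I0 = CLOSURE({[X' → . X]}), then GOTO on every symbol after a dot until no new states appear). It has 13 states:
  I0: { [T → . - X T], [T → . T a], [T → . a], [X → . ( ) )], [X → . T (], [X → . a], [X' → . X] }  — shift
  I1: { [X → ( . ) )] }  — shift
  I2: { [T → - . X T], [T → . - X T], [T → . T a], [T → . a], [X → . ( ) )], [X → . T (], [X → . a] }  — shift
  I3: { [T → T . a], [X → T . (] }  — shift
  I4: { [X' → X .] }  — accept
  I5: { [T → a .], [X → a .] }  — 2 reduces
  I6: { [X → T ( .] }  — reduce
  I7: { [T → T a .] }  — reduce
  I8: { [T → - X . T], [T → . - X T], [T → . T a], [T → . a] }  — shift
  I9: { [T → - X T .], [T → T . a] }  — shift, reduce
  I10: { [T → a .] }  — reduce
  I11: { [X → ( ) . )] }  — shift
  I12: { [X → ( ) ) .] }  — reduce

Conflict in state I5:
  Reduce-reduce conflict: [T → a .] and [X → a .]
So the grammar is NOT LR(0).

Answer: No. Reduce-reduce conflict: [T → a .] and [X → a .]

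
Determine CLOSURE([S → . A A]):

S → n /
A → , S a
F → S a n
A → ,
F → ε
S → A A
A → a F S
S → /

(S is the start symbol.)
{ [A → . , S a], [A → . ,], [A → . a F S], [S → . A A] }

To compute CLOSURE, for each item [A → α.Bβ] where B is a non-terminal, add [B → .γ] for all productions B → γ; repeat for the newly added items until nothing changes.

Start with: [S → . A A]
  [S → . A A] has the dot before A: add [A → . , S a], [A → . ,], [A → . a F S]
No further items can be added.

CLOSURE = { [A → . , S a], [A → . ,], [A → . a F S], [S → . A A] }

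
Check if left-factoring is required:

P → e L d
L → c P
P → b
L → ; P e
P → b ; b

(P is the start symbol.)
Left-factoring is needed when two productions for the same non-terminal
share a common prefix on the right-hand side.

Productions for P:
  P → e L d
  P → b
  P → b ; b
Productions for L:
  L → c P
  L → ; P e

Found common prefix 'b' in productions for P

Answer: Yes, P has productions with common prefix 'b'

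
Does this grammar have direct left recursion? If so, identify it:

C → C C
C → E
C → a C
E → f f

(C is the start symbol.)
Direct left recursion occurs when N → N α for some non-terminal N (the right-hand side begins with the left-hand side itself).

C → C C: LEFT RECURSIVE (starts with C)
C → E: starts with E
C → a C: starts with a
E → f f: starts with f

The grammar has direct left recursion on: C.

Answer: Yes, C is left-recursive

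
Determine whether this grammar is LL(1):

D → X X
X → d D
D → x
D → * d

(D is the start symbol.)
Yes, the grammar is LL(1).

A grammar is LL(1) if for each non-terminal N with multiple productions, the predict sets of those productions are pairwise disjoint, where PREDICT(N → α) = (FIRST(α) \ {ε}) ∪ (FOLLOW(N) if α ⇒* ε).

Relevant sets:
  FIRST(X) = { 'd' }

For D:
  PREDICT(D → X X) = { 'd' }
  PREDICT(D → x) = { 'x' }
  PREDICT(D → '*' d) = { '*' }
X has a single production, so nothing to check there.

All predict sets are disjoint. The grammar IS LL(1).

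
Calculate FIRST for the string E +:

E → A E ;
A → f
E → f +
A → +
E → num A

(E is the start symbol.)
FIRST sets of the non-terminals involved (from the grammar, by fixed-point iteration):
  FIRST(E) = { '+', 'f', 'num' }

To compute FIRST(E +), process the symbols left to right:
Symbol E is a non-terminal. Add FIRST(E) \ {ε} = { '+', 'f', 'num' }
E is not nullable (ε ∉ FIRST(E)), so stop here.
FIRST(E +) = { '+', 'f', 'num' }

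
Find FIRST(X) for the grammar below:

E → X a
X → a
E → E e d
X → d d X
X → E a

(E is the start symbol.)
{ 'a', 'd' }

To compute FIRST(X), examine every production with X on the left-hand side, reading each right-hand side left to right until a non-nullable symbol is reached.

FIRST sets of the other non-terminals involved (by the same procedure, iterated to a fixed point):
  FIRST(E) = { 'a', 'd' }

From X → a:
  - a is a terminal: add 'a' and stop
From X → d d X:
  - d is a terminal: add 'd' and stop
From X → E a:
  - E is a non-terminal: add FIRST(E) \ {ε} = { 'a', 'd' }
    E is not nullable, so stop

Collecting: FIRST(X) = { 'a', 'd' }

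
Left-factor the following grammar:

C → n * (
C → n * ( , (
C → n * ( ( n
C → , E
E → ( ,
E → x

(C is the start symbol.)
C → n * ( C'
C' → ε
C' → , (
C' → ( n
C → , E
E → ( ,
E → x

Left-factoring transforms A → αβ₁ | αβ₂ into A → αA' and A' → β₁ | β₂
(α is the longest common prefix among the alternatives). Repeat until
no nonterminal has two alternatives with a common prefix.

Round 1: C has alternatives sharing prefix 'n * ('. Introduce C': C → n * ( C'
  Add: C' → ε
  Add: C' → , (
  Add: C' → ( n

No remaining common prefixes — done.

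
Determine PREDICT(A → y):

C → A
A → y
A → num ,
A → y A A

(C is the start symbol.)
PREDICT(A → y) = (FIRST(RHS) \ {ε}) ∪ (FOLLOW(A) if ε ∈ FIRST(RHS), i.e. RHS ⇒* ε)
FIRST(y) = { 'y' }
ε ∉ FIRST(y), so FOLLOW(A) is not added.
PREDICT(A → y) = { 'y' }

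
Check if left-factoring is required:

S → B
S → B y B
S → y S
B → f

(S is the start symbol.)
Yes, S has productions with common prefix 'B'

Left-factoring is needed when two productions for the same non-terminal
share a common prefix on the right-hand side.

Productions for S:
  S → B
  S → B y B
  S → y S

Found common prefix 'B' in productions for S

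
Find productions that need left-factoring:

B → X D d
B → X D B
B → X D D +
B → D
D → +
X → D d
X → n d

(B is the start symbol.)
Left-factoring is needed when two productions for the same non-terminal
share a common prefix on the right-hand side.

Productions for B:
  B → X D d
  B → X D B
  B → X D D +
  B → D
Productions for X:
  X → D d
  X → n d

Found common prefix 'X D' in productions for B

Answer: Yes, B has productions with common prefix 'X D'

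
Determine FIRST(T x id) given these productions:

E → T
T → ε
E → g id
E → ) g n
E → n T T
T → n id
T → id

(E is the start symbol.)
FIRST sets of the non-terminals involved (from the grammar, by fixed-point iteration):
  FIRST(T) = { 'id', 'n', ε }

To compute FIRST(T x id), process the symbols left to right:
Symbol T is a non-terminal. Add FIRST(T) \ {ε} = { 'id', 'n' }
T is nullable (ε ∈ FIRST(T)), continue to the next symbol.
Symbol x is a terminal. Add 'x' and stop.
FIRST(T x id) = { 'id', 'n', 'x' }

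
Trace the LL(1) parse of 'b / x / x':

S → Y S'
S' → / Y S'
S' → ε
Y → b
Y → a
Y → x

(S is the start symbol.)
Stack is shown with the top on the left.

Stack     Input        Action
-----------------------------
S $       b / x / x $  output S → Y S'
Y S' $    b / x / x $  output Y → b
b S' $    b / x / x $  match 'b'
S' $      / x / x $    output S' → / Y S'
/ Y S' $  / x / x $    match '/'
Y S' $    x / x $      output Y → x
x S' $    x / x $      match 'x'
S' $      / x $        output S' → / Y S'
/ Y S' $  / x $        match '/'
Y S' $    x $          output Y → x
x S' $    x $          match 'x'
S' $      $            output S' → ε
$         $            accept

The string is accepted.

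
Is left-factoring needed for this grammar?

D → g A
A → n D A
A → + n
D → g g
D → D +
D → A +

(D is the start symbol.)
Left-factoring is needed when two productions for the same non-terminal
share a common prefix on the right-hand side.

Productions for D:
  D → g A
  D → g g
  D → D +
  D → A +
Productions for A:
  A → n D A
  A → + n

Found common prefix 'g' in productions for D

Answer: Yes, D has productions with common prefix 'g'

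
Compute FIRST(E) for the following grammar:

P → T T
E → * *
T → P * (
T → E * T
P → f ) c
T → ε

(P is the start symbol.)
From E → * *:
  - '*' is a terminal: add '*' and stop

Collecting: FIRST(E) = { '*' }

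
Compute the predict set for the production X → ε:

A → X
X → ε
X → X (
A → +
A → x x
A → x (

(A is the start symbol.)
PREDICT(X → ε) = (FIRST(RHS) \ {ε}) ∪ (FOLLOW(X) if ε ∈ FIRST(RHS), i.e. RHS ⇒* ε)
The right-hand side is ε (FIRST(ε) = { ε }), so the predict set is FOLLOW(X) = { $, '(' }
PREDICT(X → ε) = { $, '(' }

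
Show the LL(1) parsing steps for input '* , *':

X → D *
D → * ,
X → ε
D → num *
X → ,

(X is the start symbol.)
LL(1) parsing maintains a stack (initially the start symbol over $) and the input. At each step: if the stack top is a terminal, match it against the current input token; if it is a non-terminal N, replace it with the RHS of M[N, lookahead] (the unique production whose predict set contains the lookahead).

Stack is shown with the top on the left.

Stack    Input    Action
------------------------
X $      * , * $  output X → D *
D * $    * , * $  output D → * ,
* , * $  * , * $  match '*'
, * $    , * $    match ','
* $      * $      match '*'
$        $        accept

The string is accepted.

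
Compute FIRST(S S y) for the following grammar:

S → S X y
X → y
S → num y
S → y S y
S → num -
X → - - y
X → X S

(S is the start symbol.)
FIRST sets of the non-terminals involved (from the grammar, by fixed-point iteration):
  FIRST(S) = { 'num', 'y' }

To compute FIRST(S S y), process the symbols left to right:
Symbol S is a non-terminal. Add FIRST(S) \ {ε} = { 'num', 'y' }
S is not nullable (ε ∉ FIRST(S)), so stop here.
FIRST(S S y) = { 'num', 'y' }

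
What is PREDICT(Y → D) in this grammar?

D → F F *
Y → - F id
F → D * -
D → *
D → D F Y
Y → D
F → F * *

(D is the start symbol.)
PREDICT(Y → D) = (FIRST(RHS) \ {ε}) ∪ (FOLLOW(Y) if ε ∈ FIRST(RHS), i.e. RHS ⇒* ε)
FIRST(D) = { '*' }
FIRST(D) = { '*' }
ε ∉ FIRST(D), so FOLLOW(Y) is not added.
PREDICT(Y → D) = { '*' }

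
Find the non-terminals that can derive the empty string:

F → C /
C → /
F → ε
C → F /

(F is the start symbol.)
{ 'F' }

A non-terminal is nullable if it can derive ε (the empty string): either it has an ε-production, or it has a production whose right-hand side consists entirely of nullable non-terminals.

ε-productions: F → ε
So F is immediately nullable.
No further non-terminal can be added: every production for the remaining non-terminals contains a terminal or a non-nullable non-terminal.
Nullable = { 'F' }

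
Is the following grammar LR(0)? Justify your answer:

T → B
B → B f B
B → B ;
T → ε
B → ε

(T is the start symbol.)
A grammar is LR(0) if no state in the canonical LR(0) collection has:
  - both a shift item (dot before a terminal) and a complete item (shift-reduce conflict), or
  - two or more complete items (reduce-reduce conflict; the accept item [T' → T .] counts as a complete item here).

Augment with T' → T and build the canonical LR(0) collection (I0 = CLOSURE({[T' → . T]}), then GOTO on every symbol after a dot until no new states appear). It has 6 states:
  I0: { [B → . B ;], [B → . B f B], [B → .], [T → . B], [T → .], [T' → . T] }  — 2 reduces
  I1: { [B → B . ;], [B → B . f B], [T → B .] }  — shift, reduce
  I2: { [T' → T .] }  — accept
  I3: { [B → B ; .] }  — reduce
  I4: { [B → . B ;], [B → . B f B], [B → .], [B → B f . B] }  — reduce
  I5: { [B → B . ;], [B → B . f B], [B → B f B .] }  — shift, reduce

Conflict in state I0:
  Reduce-reduce conflict: [B → .] and [T → .]
So the grammar is NOT LR(0).

Answer: No. Reduce-reduce conflict: [B → .] and [T → .]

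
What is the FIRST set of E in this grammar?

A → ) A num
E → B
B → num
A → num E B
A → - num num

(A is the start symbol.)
To compute FIRST(E), examine every production with E on the left-hand side, reading each right-hand side left to right until a non-nullable symbol is reached.

FIRST sets of the other non-terminals involved (by the same procedure, iterated to a fixed point):
  FIRST(B) = { 'num' }

From E → B:
  - B is a non-terminal: add FIRST(B) \ {ε} = { 'num' }
    B is not nullable, so stop

Collecting: FIRST(E) = { 'num' }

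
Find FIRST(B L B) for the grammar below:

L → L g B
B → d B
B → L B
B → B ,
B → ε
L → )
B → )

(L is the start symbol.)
FIRST sets of the non-terminals involved (from the grammar, by fixed-point iteration):
  FIRST(B) = { ')', ',', 'd', ε }
  FIRST(L) = { ')' }

To compute FIRST(B L B), process the symbols left to right:
Symbol B is a non-terminal. Add FIRST(B) \ {ε} = { ')', ',', 'd' }
B is nullable (ε ∈ FIRST(B)), continue to the next symbol.
Symbol L is a non-terminal. Add FIRST(L) \ {ε} = { ')' }
L is not nullable (ε ∉ FIRST(L)), so stop here.
FIRST(B L B) = { ')', ',', 'd' }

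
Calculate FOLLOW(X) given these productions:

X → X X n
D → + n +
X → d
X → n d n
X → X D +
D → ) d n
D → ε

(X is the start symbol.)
To compute FOLLOW(X), find every occurrence of X on a right-hand side N → α X β: add FIRST(β) \ {ε}, and if β is empty or nullable also add FOLLOW(N). Iterate to a fixed point.

X is the start symbol, so $ ∈ FOLLOW(X).
In X → X X n: X is followed by X n, add FIRST(X n) \ {ε} = { 'd', 'n' }
In X → X X n: X is followed by n, add FIRST(n) \ {ε} = { 'n' }
In X → X D +: X is followed by D '+', add FIRST(D '+') \ {ε} = { ')', '+' }

Taking the union: FOLLOW(X) = { $, ')', '+', 'd', 'n' }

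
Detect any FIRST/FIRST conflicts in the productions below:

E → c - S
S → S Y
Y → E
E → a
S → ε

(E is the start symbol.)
No FIRST/FIRST conflicts.

A FIRST/FIRST conflict occurs when two productions N → α and N → β for the same non-terminal have FIRST(α) ∩ FIRST(β) ≠ ∅ (with ε ∈ FIRST of a nullable right-hand side, so two nullable alternatives also conflict).

FIRST sets of the non-terminals at (or reachable through a nullable prefix from) the front of some alternative:
  FIRST(S) = { 'a', 'c', ε }
  FIRST(Y) = { 'a', 'c' }

Productions for E:
  E → c - S: FIRST = { 'c' }
  E → a: FIRST = { 'a' }
Productions for S:
  S → S Y: FIRST = { 'a', 'c' }
  S → ε: FIRST = { ε }
Y has only one production, so no FIRST/FIRST conflict is possible there.

All alternatives of each non-terminal have pairwise disjoint FIRST sets.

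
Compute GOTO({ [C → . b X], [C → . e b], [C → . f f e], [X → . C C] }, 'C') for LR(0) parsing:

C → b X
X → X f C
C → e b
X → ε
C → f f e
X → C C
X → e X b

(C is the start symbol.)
GOTO(I, 'C') = CLOSURE({ [A → αX.β] : [A → α.Xβ] ∈ I, X = 'C' })

Items with dot before 'C', with the dot advanced:
  [X → . C C] → [X → C . C]
Closure of the advanced items:
  [X → C . C] has the dot before C: add [C → . b X], [C → . e b], [C → . f f e]

GOTO = { [C → . b X], [C → . e b], [C → . f f e], [X → C . C] }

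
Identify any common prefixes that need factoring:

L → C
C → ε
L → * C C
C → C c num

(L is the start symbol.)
Left-factoring is needed when two productions for the same non-terminal
share a common prefix on the right-hand side.

Productions for L:
  L → C
  L → * C C
Productions for C:
  C → ε
  C → C c num

No common prefixes found.

Answer: No, left-factoring is not needed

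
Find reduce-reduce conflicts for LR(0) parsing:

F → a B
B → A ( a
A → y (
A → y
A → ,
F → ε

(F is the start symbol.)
No reduce-reduce conflicts

A reduce-reduce conflict occurs when an LR(0) state has two complete items [A → α .] and [B → β .] — both call for a reduction, and with no lookahead the parser cannot choose between them.

Augment with F' → F and build the canonical LR(0) collection (I0 = CLOSURE({[F' → . F]}), then GOTO on every symbol after a dot until no new states appear). It has 10 states:
  I0: { [F → . a B], [F → .], [F' → . F] }  — shift, reduce
  I1: { [F' → F .] }  — accept
  I2: { [A → . ,], [A → . y (], [A → . y], [B → . A ( a], [F → a . B] }  — shift
  I3: { [A → , .] }  — reduce
  I4: { [B → A . ( a] }  — shift
  I5: { [F → a B .] }  — reduce
  I6: { [A → y . (], [A → y .] }  — shift, reduce
  I7: { [A → y ( .] }  — reduce
  I8: { [B → A ( . a] }  — shift
  I9: { [B → A ( a .] }  — reduce

No state contains more than one complete item.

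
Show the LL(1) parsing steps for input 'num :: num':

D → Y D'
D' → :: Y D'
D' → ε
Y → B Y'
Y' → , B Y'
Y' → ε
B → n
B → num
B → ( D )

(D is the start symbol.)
Stack is shown with the top on the left.

Stack        Input         Action
---------------------------------
D $          num :: num $  output D → Y D'
Y D' $       num :: num $  output Y → B Y'
B Y' D' $    num :: num $  output B → num
num Y' D' $  num :: num $  match 'num'
Y' D' $      :: num $      output Y' → ε
D' $         :: num $      output D' → :: Y D'
:: Y D' $    :: num $      match '::'
Y D' $       num $         output Y → B Y'
B Y' D' $    num $         output B → num
num Y' D' $  num $         match 'num'
Y' D' $      $             output Y' → ε
D' $         $             output D' → ε
$            $             accept

The string is accepted.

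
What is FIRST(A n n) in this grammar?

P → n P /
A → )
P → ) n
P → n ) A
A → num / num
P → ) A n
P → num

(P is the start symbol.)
FIRST sets of the non-terminals involved (from the grammar, by fixed-point iteration):
  FIRST(A) = { ')', 'num' }

To compute FIRST(A n n), process the symbols left to right:
Symbol A is a non-terminal. Add FIRST(A) \ {ε} = { ')', 'num' }
A is not nullable (ε ∉ FIRST(A)), so stop here.
FIRST(A n n) = { ')', 'num' }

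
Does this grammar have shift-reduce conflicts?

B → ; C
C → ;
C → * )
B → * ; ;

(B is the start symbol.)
Augment with B' → B and build the canonical LR(0) collection (I0 = CLOSURE({[B' → . B]}), then GOTO on every symbol after a dot until no new states appear). It has 10 states:
  I0: { [B → . * ; ;], [B → . ; C], [B' → . B] }  — shift
  I1: { [B → * . ; ;] }  — shift
  I2: { [B → ; . C], [C → . * )], [C → . ;] }  — shift
  I3: { [B' → B .] }  — accept
  I4: { [C → * . )] }  — shift
  I5: { [C → ; .] }  — reduce
  I6: { [B → ; C .] }  — reduce
  I7: { [C → * ) .] }  — reduce
  I8: { [B → * ; . ;] }  — shift
  I9: { [B → * ; ; .] }  — reduce

No state contains both a complete item and a shift item.

Answer: No shift-reduce conflicts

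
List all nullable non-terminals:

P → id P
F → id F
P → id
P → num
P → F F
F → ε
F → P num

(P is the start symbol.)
{ 'F', 'P' }

A non-terminal is nullable if it can derive ε (the empty string): either it has an ε-production, or it has a production whose right-hand side consists entirely of nullable non-terminals.

ε-productions: F → ε
So F is immediately nullable.
P → F F: every symbol on the right is nullable, so P is nullable too.
Every non-terminal is now nullable.
Nullable = { 'F', 'P' }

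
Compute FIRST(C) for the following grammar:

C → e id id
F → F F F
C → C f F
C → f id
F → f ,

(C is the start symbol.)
From C → e id id:
  - e is a terminal: add 'e' and stop
From C → C f F:
  - C is the symbol being defined: contributes nothing new
    C is not nullable, so stop
From C → f id:
  - f is a terminal: add 'f' and stop

Collecting: FIRST(C) = { 'e', 'f' }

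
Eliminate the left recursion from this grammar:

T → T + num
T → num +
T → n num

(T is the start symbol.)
T → num + T'
T → n num T'
T' → + num T'
T' → ε

T is directly left-recursive. The standard transformation for
  A → A α₁ | ... | A α_m | β₁ | ... | β_n
is
  A  → β₁ A' | ... | β_n A'
  A' → α₁ A' | ... | α_m A' | ε

T → num + becomes T → num + T'
T → n num becomes T → n num T'
T → T + num becomes T' → + num T'
Add T' → ε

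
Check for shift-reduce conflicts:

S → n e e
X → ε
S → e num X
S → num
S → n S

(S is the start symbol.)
Augment with S' → S and build the canonical LR(0) collection (I0 = CLOSURE({[S' → . S]}), then GOTO on every symbol after a dot until no new states appear). It has 10 states:
  I0: { [S → . e num X], [S → . n S], [S → . n e e], [S → . num], [S' → . S] }  — shift
  I1: { [S' → S .] }  — accept
  I2: { [S → e . num X] }  — shift
  I3: { [S → . e num X], [S → . n S], [S → . n e e], [S → . num], [S → n . S], [S → n . e e] }  — shift
  I4: { [S → num .] }  — reduce
  I5: { [S → n S .] }  — reduce
  I6: { [S → e . num X], [S → n e . e] }  — shift
  I7: { [S → n e e .] }  — reduce
  I8: { [S → e num . X], [X → .] }  — reduce
  I9: { [S → e num X .] }  — reduce

No state contains both a complete item and a shift item.

Answer: No shift-reduce conflicts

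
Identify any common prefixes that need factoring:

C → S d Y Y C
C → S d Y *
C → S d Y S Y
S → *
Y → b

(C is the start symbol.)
Left-factoring is needed when two productions for the same non-terminal
share a common prefix on the right-hand side.

Productions for C:
  C → S d Y Y C
  C → S d Y *
  C → S d Y S Y

Found common prefix 'S d Y' in productions for C

Answer: Yes, C has productions with common prefix 'S d Y'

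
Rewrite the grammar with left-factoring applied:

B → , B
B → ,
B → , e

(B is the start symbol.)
Left-factoring transforms A → αβ₁ | αβ₂ into A → αA' and A' → β₁ | β₂
(α is the longest common prefix among the alternatives). Repeat until
no nonterminal has two alternatives with a common prefix.

Round 1: B has alternatives sharing prefix ','. Introduce B': B → , B'
  Add: B' → B
  Add: B' → ε
  Add: B' → e

No remaining common prefixes — done.

Resulting grammar:
B → , B'
B' → B
B' → ε
B' → e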